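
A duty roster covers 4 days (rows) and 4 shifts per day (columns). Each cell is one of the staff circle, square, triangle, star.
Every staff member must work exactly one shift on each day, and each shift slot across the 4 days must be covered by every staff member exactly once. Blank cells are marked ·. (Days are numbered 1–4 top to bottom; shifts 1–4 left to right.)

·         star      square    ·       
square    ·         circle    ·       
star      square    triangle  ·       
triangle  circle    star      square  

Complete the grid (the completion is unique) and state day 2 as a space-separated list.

Day 2, shift 2: day 2 has {circle, square} and shift 2 has {circle, square, star}, leaving only triangle.
Day 2, shift 4: day 2 has {circle, square, triangle} and shift 4 has {square}, leaving only star.
So day 2 reads: square triangle circle star.

square triangle circle star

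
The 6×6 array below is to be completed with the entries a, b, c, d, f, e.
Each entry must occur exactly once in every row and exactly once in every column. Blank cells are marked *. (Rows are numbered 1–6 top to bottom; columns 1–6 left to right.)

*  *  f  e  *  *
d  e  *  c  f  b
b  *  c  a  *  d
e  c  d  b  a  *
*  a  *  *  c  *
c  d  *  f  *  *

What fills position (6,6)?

a

Row 1, column 1: row 1 has {f, e} and column 1 has {b, c, d, e}, leaving only a.
Row 1, column 2: row 1 has {a, f, e} and column 2 has {a, c, d, e}, leaving only b.
Row 1, column 5: row 1 has {a, b, f, e} and column 5 has {a, c, f}, leaving only d.
Row 1, column 6: row 1 has {a, b, d, f, e} and column 6 has {b, d}, leaving only c.
Row 2, column 3: row 2 has {b, c, d, f, e} and column 3 has {c, d, f}, leaving only a.
Row 3, column 2: row 3 has {a, b, c, d} and column 2 has {a, b, c, d, e}, leaving only f.
Row 3, column 5: row 3 has {a, b, c, d, f} and column 5 has {a, c, d, f}, leaving only e.
Row 4, column 6: row 4 has {a, b, c, d, e} and column 6 has {b, c, d}, leaving only f.
Row 5, column 1: row 5 has {a, c} and column 1 has {a, b, c, d, e}, leaving only f.
Row 5, column 4: row 5 has {a, c, f} and column 4 has {a, b, c, f, e}, leaving only d.
Row 5, column 6: row 5 has {a, c, d, f} and column 6 has {b, c, d, f}, leaving only e.
Row 6 already has {c, d, f} and column 6 already has {b, c, d, f, e}, so row 6, column 6 must be a.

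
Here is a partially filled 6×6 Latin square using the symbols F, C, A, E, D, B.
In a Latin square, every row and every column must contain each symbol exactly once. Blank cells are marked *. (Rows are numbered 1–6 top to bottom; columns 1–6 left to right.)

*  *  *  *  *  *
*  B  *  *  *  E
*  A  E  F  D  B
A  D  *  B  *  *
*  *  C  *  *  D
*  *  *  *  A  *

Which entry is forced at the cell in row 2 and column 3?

Row 3, column 1: row 3 has {F, A, E, D, B} and column 1 has {A}, leaving only C.
Row 4, column 3: row 4 has {A, D, B} and column 3 has {C, E}, leaving only F.
Row 4, column 6: row 4 has {F, A, D, B} and column 6 has {E, D, B}, leaving only C.
Row 4, column 5: row 4 has {F, C, A, D, B} and column 5 has {A, D}, leaving only E.
Row 6, column 6: row 6 has {A} and column 6 has {C, E, D, B}, leaving only F.
Row 1, column 6: row 1 has {} and column 6 has {F, C, E, D, B}, leaving only A.
Row 2, column 3 is narrowed to {A, D}.
If it were D, then row 6, column 3 would be left with no valid symbol.
So row 2, column 3 must be A.

A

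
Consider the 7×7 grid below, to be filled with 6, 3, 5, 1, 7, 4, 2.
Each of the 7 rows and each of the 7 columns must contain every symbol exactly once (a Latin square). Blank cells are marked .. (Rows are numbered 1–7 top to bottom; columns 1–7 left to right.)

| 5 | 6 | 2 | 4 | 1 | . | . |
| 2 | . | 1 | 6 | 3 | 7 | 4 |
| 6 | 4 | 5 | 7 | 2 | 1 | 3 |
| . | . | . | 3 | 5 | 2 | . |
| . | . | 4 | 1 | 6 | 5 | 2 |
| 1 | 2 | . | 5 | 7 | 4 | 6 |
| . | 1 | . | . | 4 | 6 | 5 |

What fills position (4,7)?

1

Row 1, column 6: row 1 has {6, 5, 1, 4, 2} and column 6 has {6, 5, 1, 7, 4, 2}, leaving only 3.
Row 1, column 7: row 1 has {6, 3, 5, 1, 4, 2} and column 7 has {6, 3, 5, 4, 2}, leaving only 7.
Row 4 already has {3, 5, 2} and column 7 already has {6, 3, 5, 7, 4, 2}, so row 4, column 7 must be 1.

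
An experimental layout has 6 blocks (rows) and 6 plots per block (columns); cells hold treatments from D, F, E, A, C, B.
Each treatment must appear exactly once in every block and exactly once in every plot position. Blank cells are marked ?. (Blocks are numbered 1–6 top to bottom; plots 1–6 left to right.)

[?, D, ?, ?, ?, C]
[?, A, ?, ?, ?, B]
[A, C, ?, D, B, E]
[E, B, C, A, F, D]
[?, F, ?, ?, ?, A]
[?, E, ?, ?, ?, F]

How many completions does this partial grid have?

Block 1, plot 1: eliminating its block and plot leaves {F, B}.
Block 1, plot 3: eliminating its block and plot leaves {F, E, A, B}.
Block 1, plot 4: eliminating its block and plot leaves {F, E, B}.
Block 1, plot 5: eliminating its block and plot leaves {E, A}.
Block 2, plot 1: eliminating its block and plot leaves {D, F, C}.
Block 2, plot 3: eliminating its block and plot leaves {D, F, E}.
Block 2, plot 4: eliminating its block and plot leaves {F, E, C}.
Block 2, plot 5: eliminating its block and plot leaves {D, E, C}.
Block 3, plot 3: eliminating its block and plot leaves {F}.
Block 5, plot 1: eliminating its block and plot leaves {D, C, B}.
Block 5, plot 3: eliminating its block and plot leaves {D, E, B}.
Block 5, plot 4: eliminating its block and plot leaves {E, C, B}.
Block 5, plot 5: eliminating its block and plot leaves {D, E, C}.
Block 6, plot 1: eliminating its block and plot leaves {D, C, B}.
Block 6, plot 3: eliminating its block and plot leaves {D, A, B}.
Block 6, plot 4: eliminating its block and plot leaves {C, B}.
Block 6, plot 5: eliminating its block and plot leaves {D, A, C}.
Enumerating the assignments across these blanks that avoid any block or plot repeat gives 14 completions.

14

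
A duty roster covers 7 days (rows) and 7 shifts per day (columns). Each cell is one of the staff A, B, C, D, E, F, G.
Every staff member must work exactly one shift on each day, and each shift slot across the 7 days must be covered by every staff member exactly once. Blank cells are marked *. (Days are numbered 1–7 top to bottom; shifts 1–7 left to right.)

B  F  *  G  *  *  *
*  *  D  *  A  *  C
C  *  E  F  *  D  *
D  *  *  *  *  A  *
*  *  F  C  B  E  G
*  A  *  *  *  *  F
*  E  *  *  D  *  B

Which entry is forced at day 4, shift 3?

G

Day 1, shift 6: day 1 has {B, F, G} and shift 6 has {A, D, E}, leaving only C.
Day 1, shift 3: day 1 has {B, C, F, G} and shift 3 has {D, E, F}, leaving only A.
Day 1, shift 5: day 1 has {A, B, C, F, G} and shift 5 has {A, B, D}, leaving only E.
Day 1, shift 7: day 1 has {A, B, C, E, F, G} and shift 7 has {B, C, F, G}, leaving only D.
Day 3, shift 5: day 3 has {C, D, E, F} and shift 5 has {A, B, D, E}, leaving only G.
Day 3, shift 2: day 3 has {C, D, E, F, G} and shift 2 has {A, E, F}, leaving only B.
Day 2, shift 2: day 2 has {A, C, D} and shift 2 has {A, B, E, F}, leaving only G.
Day 3, shift 7: day 3 has {B, C, D, E, F, G} and shift 7 has {B, C, D, F, G}, leaving only A.
Day 4, shift 2: day 4 has {A, D} and shift 2 has {A, B, E, F, G}, leaving only C.
Day 4, shift 5: day 4 has {A, C, D} and shift 5 has {A, B, D, E, G}, leaving only F.
Day 4, shift 7: day 4 has {A, C, D, F} and shift 7 has {A, B, C, D, F, G}, leaving only E.
Day 4, shift 4: day 4 has {A, C, D, E, F} and shift 4 has {C, F, G}, leaving only B.
Day 4 already has {A, B, C, D, E, F} and shift 3 already has {A, D, E, F}, so day 4, shift 3 must be G.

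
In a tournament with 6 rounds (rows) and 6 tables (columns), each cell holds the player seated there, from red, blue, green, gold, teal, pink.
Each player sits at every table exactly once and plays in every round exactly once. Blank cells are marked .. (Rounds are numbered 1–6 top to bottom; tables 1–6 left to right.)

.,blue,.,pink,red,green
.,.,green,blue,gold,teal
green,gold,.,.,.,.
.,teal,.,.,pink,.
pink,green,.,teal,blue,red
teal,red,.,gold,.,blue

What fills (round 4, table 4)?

green

Round 1, table 1: round 1 has {red, blue, green, pink} and table 1 has {green, teal, pink}, leaving only gold.
Round 1, table 3: round 1 has {red, blue, green, gold, pink} and table 3 has {green}, leaving only teal.
Round 2, table 1: round 2 has {blue, green, gold, teal} and table 1 has {green, gold, teal, pink}, leaving only red.
Round 2, table 2: round 2 has {red, blue, green, gold, teal} and table 2 has {red, blue, green, gold, teal}, leaving only pink.
Round 3, table 4: round 3 has {green, gold} and table 4 has {blue, gold, teal, pink}, leaving only red.
Round 4 already has {teal, pink} and table 4 already has {red, blue, gold, teal, pink}, so round 4, table 4 must be green.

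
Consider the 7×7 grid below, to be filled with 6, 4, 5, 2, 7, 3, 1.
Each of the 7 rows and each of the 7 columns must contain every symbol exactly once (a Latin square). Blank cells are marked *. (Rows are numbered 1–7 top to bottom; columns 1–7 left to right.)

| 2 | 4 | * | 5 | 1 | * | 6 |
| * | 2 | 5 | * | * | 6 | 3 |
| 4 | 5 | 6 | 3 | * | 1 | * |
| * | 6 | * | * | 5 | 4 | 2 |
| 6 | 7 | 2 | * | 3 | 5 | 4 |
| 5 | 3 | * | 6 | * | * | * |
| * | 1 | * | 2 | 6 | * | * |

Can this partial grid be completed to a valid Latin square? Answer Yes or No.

Yes

No row or column among the givens repeats a symbol, and propagating forced cells runs into no contradiction.
One valid completion exists (for instance, 2 4 3 5 1 7 6 / 1 2 5 4 7 6 3 / 4 5 6 3 2 1 7 / 3 6 1 7 5 4 2 / 6 7 2 1 3 5 4 / 5 3 7 6 4 2 1 / 7 1 4 2 6 3 5).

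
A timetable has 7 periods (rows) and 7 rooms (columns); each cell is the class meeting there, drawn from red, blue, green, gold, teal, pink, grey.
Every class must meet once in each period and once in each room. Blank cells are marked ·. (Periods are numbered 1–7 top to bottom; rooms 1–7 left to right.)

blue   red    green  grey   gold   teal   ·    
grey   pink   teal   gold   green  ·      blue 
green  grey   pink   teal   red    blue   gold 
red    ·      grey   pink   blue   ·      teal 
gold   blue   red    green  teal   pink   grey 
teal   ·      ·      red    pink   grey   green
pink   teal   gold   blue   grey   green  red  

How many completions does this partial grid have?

Period 1, room 7: eliminating its period and room leaves {pink}.
Period 2, room 6: eliminating its period and room leaves {red}.
Period 4, room 2: eliminating its period and room leaves {green, gold}.
Period 4, room 6: eliminating its period and room leaves {gold}.
Period 6, room 2: eliminating its period and room leaves {gold}.
Period 6, room 3: eliminating its period and room leaves {blue}.
Only one assignment across all blanks avoids any period or room repeat, giving 1 completion.

1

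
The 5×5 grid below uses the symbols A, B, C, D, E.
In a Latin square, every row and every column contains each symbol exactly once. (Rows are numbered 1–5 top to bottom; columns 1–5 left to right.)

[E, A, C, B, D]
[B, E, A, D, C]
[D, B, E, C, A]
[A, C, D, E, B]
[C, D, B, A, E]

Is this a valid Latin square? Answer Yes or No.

Each row is a permutation of the 5 symbols, and so is each column.

Yes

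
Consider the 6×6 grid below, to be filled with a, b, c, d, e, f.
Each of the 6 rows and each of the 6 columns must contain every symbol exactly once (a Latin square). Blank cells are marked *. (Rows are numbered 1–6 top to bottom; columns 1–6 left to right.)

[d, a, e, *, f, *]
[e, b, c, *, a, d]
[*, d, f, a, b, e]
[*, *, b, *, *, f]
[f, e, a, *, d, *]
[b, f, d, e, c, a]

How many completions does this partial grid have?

Row 1, column 4: eliminating its row and column leaves {b, c}.
Row 1, column 6: eliminating its row and column leaves {b, c}.
Row 2, column 4: eliminating its row and column leaves {f}.
Row 3, column 1: eliminating its row and column leaves {c}.
Row 4, column 1: eliminating its row and column leaves {a, c}.
Row 4, column 2: eliminating its row and column leaves {c}.
Row 4, column 4: eliminating its row and column leaves {c, d}.
Row 4, column 5: eliminating its row and column leaves {e}.
Row 5, column 4: eliminating its row and column leaves {b, c}.
Row 5, column 6: eliminating its row and column leaves {b, c}.
Enumerating the assignments across these blanks that avoid any row or column repeat gives 2 completions.

2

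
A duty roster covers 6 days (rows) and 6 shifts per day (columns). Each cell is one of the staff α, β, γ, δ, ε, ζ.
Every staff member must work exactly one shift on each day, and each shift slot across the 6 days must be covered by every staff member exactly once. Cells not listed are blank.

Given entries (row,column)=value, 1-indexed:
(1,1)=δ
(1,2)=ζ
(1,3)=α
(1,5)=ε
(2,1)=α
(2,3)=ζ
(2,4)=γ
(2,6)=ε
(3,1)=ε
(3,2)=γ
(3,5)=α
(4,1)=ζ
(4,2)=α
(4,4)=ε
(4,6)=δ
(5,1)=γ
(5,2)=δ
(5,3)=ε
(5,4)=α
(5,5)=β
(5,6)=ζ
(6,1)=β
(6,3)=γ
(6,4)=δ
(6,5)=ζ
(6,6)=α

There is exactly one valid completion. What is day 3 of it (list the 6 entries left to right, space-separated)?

ε γ δ ζ α β

Day 3, shift 6: day 3 has {α, γ, ε} and shift 6 has {α, δ, ε, ζ}, leaving only β.
Day 3, shift 3: day 3 has {α, β, γ, ε} and shift 3 has {α, γ, ε, ζ}, leaving only δ.
Day 3, shift 4: day 3 has {α, β, γ, δ, ε} and shift 4 has {α, γ, δ, ε}, leaving only ζ.
So day 3 reads: ε γ δ ζ α β.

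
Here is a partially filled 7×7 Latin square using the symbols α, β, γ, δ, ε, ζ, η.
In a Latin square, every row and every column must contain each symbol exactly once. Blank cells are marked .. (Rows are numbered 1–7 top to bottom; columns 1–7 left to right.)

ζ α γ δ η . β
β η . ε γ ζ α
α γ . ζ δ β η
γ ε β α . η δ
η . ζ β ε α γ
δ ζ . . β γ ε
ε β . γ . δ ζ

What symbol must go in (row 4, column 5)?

ζ

Row 4 already has {α, β, γ, δ, ε, η} and column 5 already has {β, γ, δ, ε, η}, so row 4, column 5 must be ζ.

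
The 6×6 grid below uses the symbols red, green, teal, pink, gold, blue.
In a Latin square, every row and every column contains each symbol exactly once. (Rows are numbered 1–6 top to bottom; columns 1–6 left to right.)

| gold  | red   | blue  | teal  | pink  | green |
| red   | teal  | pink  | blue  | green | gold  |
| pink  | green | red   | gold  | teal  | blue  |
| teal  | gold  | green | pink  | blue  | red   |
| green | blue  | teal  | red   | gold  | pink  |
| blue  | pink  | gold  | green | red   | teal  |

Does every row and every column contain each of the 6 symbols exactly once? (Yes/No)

Yes

Each row is a permutation of the 6 symbols, and so is each column.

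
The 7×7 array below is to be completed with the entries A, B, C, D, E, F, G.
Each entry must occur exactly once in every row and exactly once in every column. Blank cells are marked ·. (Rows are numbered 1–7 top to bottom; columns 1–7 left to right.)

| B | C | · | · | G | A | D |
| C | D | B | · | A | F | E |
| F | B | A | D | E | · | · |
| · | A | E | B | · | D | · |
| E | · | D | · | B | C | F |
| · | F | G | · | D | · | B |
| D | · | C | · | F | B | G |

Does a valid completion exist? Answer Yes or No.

Row 1, column 3: row 1 has {A, B, C, D, G} and column 3 has {A, B, C, D, E, G}, so it must be F.
Row 1, column 4: row 1 has {A, B, C, D, F, G} and column 4 has {B, D}, so it must be E.
Row 2, column 4: row 2 has {A, B, C, D, E, F} and column 4 has {B, D, E}, so it must be G.
Row 3, column 6: row 3 has {A, B, D, E, F} and column 6 has {A, B, C, D, F}, so it must be G.
Row 3, column 7: row 3 has {A, B, D, E, F, G} and column 7 has {B, D, E, F, G}, so it must be C.
Now row 4, column 7: row 4 together with column 7 already contain {A, B, C, D, E, F, G} — every symbol — so nothing can go there. The grid has no valid completion.

No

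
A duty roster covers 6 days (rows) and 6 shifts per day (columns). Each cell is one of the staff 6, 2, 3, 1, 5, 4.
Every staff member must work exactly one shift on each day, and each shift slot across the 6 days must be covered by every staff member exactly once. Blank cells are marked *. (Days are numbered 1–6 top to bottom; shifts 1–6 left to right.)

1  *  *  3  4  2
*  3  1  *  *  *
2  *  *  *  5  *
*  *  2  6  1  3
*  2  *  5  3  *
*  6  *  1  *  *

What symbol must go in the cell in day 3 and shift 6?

6

Day 1, shift 2: day 1 has {2, 3, 1, 4} and shift 2 has {6, 2, 3}, leaving only 5.
Day 1, shift 3: day 1 has {2, 3, 1, 5, 4} and shift 3 has {2, 1}, leaving only 6.
Day 3, shift 4: day 3 has {2, 5} and shift 4 has {6, 3, 1, 5}, leaving only 4.
Day 2, shift 4: day 2 has {3, 1} and shift 4 has {6, 3, 1, 5, 4}, leaving only 2.
Day 2, shift 5: day 2 has {2, 3, 1} and shift 5 has {3, 1, 5, 4}, leaving only 6.
Day 3, shift 2: day 3 has {2, 5, 4} and shift 2 has {6, 2, 3, 5}, leaving only 1.
Day 3 already has {2, 1, 5, 4} and shift 6 already has {2, 3}, so day 3, shift 6 must be 6.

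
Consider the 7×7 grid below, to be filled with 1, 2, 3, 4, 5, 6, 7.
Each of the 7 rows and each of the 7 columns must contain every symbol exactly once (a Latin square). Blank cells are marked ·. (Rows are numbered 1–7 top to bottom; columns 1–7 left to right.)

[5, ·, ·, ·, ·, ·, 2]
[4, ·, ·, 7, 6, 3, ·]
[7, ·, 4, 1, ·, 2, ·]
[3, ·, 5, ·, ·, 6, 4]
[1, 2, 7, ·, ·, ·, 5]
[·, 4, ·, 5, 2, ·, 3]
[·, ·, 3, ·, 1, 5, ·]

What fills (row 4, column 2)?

1

Row 2, column 7: row 2 has {3, 4, 6, 7} and column 7 has {2, 3, 4, 5}, leaving only 1.
Row 2, column 2: row 2 has {1, 3, 4, 6, 7} and column 2 has {2, 4}, leaving only 5.
Row 2, column 3: row 2 has {1, 3, 4, 5, 6, 7} and column 3 has {3, 4, 5, 7}, leaving only 2.
Row 3, column 7: row 3 has {1, 2, 4, 7} and column 7 has {1, 2, 3, 4, 5}, leaving only 6.
Row 3, column 2: row 3 has {1, 2, 4, 6, 7} and column 2 has {2, 4, 5}, leaving only 3.
Row 3, column 5: row 3 has {1, 2, 3, 4, 6, 7} and column 5 has {1, 2, 6}, leaving only 5.
Row 4, column 4: row 4 has {3, 4, 5, 6} and column 4 has {1, 5, 7}, leaving only 2.
Row 4, column 5: row 4 has {2, 3, 4, 5, 6} and column 5 has {1, 2, 5, 6}, leaving only 7.
Row 4 already has {2, 3, 4, 5, 6, 7} and column 2 already has {2, 3, 4, 5}, so row 4, column 2 must be 1.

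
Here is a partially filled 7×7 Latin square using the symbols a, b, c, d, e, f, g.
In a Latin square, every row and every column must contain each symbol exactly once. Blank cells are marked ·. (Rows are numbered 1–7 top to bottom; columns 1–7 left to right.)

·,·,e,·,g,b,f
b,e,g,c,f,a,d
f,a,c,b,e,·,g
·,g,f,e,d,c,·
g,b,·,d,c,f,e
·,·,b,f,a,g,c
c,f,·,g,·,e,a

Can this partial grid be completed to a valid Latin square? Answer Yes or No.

No row or column among the givens repeats a symbol, and propagating forced cells runs into no contradiction.
One valid completion exists (for instance, d c e a g b f / b e g c f a d / f a c b e d g / a g f e d c b / g b a d c f e / e d b f a g c / c f d g b e a).

Yes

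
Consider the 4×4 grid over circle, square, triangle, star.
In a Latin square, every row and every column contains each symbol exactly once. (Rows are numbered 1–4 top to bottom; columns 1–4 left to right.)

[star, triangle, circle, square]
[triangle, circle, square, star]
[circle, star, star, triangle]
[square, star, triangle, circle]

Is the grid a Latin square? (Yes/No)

Column 2 contains star twice (at rows 3 and 4), so it is not a permutation.

No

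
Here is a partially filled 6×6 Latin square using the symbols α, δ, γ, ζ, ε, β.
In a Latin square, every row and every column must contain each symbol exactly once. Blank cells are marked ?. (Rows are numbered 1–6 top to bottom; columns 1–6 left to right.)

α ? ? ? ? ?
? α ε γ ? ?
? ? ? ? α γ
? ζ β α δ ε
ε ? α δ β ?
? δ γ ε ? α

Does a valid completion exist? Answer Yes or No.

No

Row 2, column 5: row 2 has {α, γ, ε} and column 5 has {α, δ, β}, so it must be ζ.
Now row 6, column 5: row 6 together with column 5 already contain {α, δ, γ, ζ, ε, β} — every symbol — so nothing can go there. The grid has no valid completion.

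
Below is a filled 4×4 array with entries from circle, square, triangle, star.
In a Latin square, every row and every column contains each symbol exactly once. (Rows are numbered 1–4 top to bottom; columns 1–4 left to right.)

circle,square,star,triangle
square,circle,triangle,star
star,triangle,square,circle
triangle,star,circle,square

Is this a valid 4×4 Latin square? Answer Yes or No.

Yes

Each row is a permutation of the 4 symbols, and so is each column.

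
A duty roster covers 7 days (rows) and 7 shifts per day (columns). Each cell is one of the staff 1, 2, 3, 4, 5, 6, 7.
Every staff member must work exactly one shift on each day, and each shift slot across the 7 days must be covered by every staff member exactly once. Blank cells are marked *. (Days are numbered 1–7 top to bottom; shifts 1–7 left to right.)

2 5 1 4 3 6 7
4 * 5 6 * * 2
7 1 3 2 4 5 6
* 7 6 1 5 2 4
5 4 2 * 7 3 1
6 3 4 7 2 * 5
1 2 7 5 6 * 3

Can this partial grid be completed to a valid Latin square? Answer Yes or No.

No

Day 2, shift 2: day 2 together with shift 2 already contain {1, 2, 3, 4, 5, 6, 7} — every symbol — so nothing can go there. The grid has no valid completion.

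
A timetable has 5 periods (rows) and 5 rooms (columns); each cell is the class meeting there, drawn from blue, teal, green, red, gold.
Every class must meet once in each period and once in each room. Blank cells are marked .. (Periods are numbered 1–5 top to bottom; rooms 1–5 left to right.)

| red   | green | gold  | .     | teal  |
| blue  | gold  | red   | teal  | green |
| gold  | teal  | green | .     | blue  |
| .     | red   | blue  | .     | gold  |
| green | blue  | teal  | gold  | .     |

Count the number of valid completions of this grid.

1

Period 1, room 4: eliminating its period and room leaves {blue}.
Period 3, room 4: eliminating its period and room leaves {red}.
Period 4, room 1: eliminating its period and room leaves {teal}.
Period 4, room 4: eliminating its period and room leaves {green}.
Period 5, room 5: eliminating its period and room leaves {red}.
Only one assignment across all blanks avoids any period or room repeat, giving 1 completion.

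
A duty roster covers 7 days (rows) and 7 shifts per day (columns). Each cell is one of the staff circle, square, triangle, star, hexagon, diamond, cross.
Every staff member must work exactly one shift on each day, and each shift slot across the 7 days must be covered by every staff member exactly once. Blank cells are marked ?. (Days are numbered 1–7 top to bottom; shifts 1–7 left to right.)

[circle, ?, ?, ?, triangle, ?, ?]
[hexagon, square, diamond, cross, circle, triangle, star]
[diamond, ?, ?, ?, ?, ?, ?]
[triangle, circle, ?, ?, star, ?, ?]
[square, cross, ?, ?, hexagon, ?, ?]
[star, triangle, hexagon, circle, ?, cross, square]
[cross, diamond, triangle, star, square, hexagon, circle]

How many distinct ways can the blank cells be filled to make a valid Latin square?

9

Day 1, shift 2: eliminating its day and shift leaves {star, hexagon}.
Day 1, shift 3: eliminating its day and shift leaves {square, star, cross}.
Day 1, shift 4: eliminating its day and shift leaves {square, hexagon, diamond}.
Day 1, shift 6: eliminating its day and shift leaves {square, star, diamond}.
Day 1, shift 7: eliminating its day and shift leaves {hexagon, diamond, cross}.
Day 3, shift 2: eliminating its day and shift leaves {star, hexagon}.
Day 3, shift 3: eliminating its day and shift leaves {circle, square, star, cross}.
Day 3, shift 4: eliminating its day and shift leaves {square, triangle, hexagon}.
Day 3, shift 5: eliminating its day and shift leaves {cross}.
Day 3, shift 6: eliminating its day and shift leaves {circle, square, star}.
Day 3, shift 7: eliminating its day and shift leaves {triangle, hexagon, cross}.
Day 4, shift 3: eliminating its day and shift leaves {square, cross}.
Day 4, shift 4: eliminating its day and shift leaves {square, hexagon, diamond}.
Day 4, shift 6: eliminating its day and shift leaves {square, diamond}.
Day 4, shift 7: eliminating its day and shift leaves {hexagon, diamond, cross}.
Day 5, shift 3: eliminating its day and shift leaves {circle, star}.
Day 5, shift 4: eliminating its day and shift leaves {triangle, diamond}.
Day 5, shift 6: eliminating its day and shift leaves {circle, star, diamond}.
Day 5, shift 7: eliminating its day and shift leaves {triangle, diamond}.
Day 6, shift 5: eliminating its day and shift leaves {diamond}.
Enumerating the assignments across these blanks that avoid any day or shift repeat gives 9 completions.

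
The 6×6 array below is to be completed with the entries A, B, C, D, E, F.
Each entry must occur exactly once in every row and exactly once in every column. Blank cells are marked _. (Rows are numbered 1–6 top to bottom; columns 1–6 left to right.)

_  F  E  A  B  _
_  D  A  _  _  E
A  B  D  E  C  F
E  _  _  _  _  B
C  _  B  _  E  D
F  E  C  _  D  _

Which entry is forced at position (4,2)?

Row 1, column 1: row 1 has {A, B, E, F} and column 1 has {A, C, E, F}, leaving only D.
Row 1, column 6: row 1 has {A, B, D, E, F} and column 6 has {B, D, E, F}, leaving only C.
Row 2, column 1: row 2 has {A, D, E} and column 1 has {A, C, D, E, F}, leaving only B.
Row 2, column 5: row 2 has {A, B, D, E} and column 5 has {B, C, D, E}, leaving only F.
Row 2, column 4: row 2 has {A, B, D, E, F} and column 4 has {A, E}, leaving only C.
Row 4, column 3: row 4 has {B, E} and column 3 has {A, B, C, D, E}, leaving only F.
Row 4, column 4: row 4 has {B, E, F} and column 4 has {A, C, E}, leaving only D.
Row 4, column 5: row 4 has {B, D, E, F} and column 5 has {B, C, D, E, F}, leaving only A.
Row 4 already has {A, B, D, E, F} and column 2 already has {B, D, E, F}, so row 4, column 2 must be C.

C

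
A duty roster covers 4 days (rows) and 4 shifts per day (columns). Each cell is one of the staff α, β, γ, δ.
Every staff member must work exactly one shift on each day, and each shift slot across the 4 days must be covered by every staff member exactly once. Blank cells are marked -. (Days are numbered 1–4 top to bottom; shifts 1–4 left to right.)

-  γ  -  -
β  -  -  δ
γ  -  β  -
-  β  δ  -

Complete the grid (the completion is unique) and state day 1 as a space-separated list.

Day 1, shift 3: day 1 has {γ} and shift 3 has {β, δ}, leaving only α.
Day 1, shift 1: day 1 has {α, γ} and shift 1 has {β, γ}, leaving only δ.
Day 1, shift 4: day 1 has {α, γ, δ} and shift 4 has {δ}, leaving only β.
So day 1 reads: δ γ α β.

δ γ α β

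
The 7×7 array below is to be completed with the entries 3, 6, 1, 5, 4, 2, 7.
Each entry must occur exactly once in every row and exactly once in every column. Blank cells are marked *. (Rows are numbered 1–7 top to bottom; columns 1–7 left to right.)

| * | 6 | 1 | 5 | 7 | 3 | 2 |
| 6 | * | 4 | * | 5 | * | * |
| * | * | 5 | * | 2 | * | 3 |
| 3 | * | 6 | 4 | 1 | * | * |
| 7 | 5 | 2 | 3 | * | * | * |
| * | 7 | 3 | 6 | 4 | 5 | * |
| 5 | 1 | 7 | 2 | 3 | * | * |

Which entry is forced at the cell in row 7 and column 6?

4

Row 1, column 1: row 1 has {3, 6, 1, 5, 2, 7} and column 1 has {3, 6, 5, 7}, leaving only 4.
Row 3, column 1: row 3 has {3, 5, 2} and column 1 has {3, 6, 5, 4, 7}, leaving only 1.
Row 3, column 2: row 3 has {3, 1, 5, 2} and column 2 has {6, 1, 5, 7}, leaving only 4.
Row 3, column 4: row 3 has {3, 1, 5, 4, 2} and column 4 has {3, 6, 5, 4, 2}, leaving only 7.
Row 2, column 4: row 2 has {6, 5, 4} and column 4 has {3, 6, 5, 4, 2, 7}, leaving only 1.
Row 2, column 7: row 2 has {6, 1, 5, 4} and column 7 has {3, 2}, leaving only 7.
Row 2, column 6: row 2 has {6, 1, 5, 4, 7} and column 6 has {3, 5}, leaving only 2.
Row 2, column 2: row 2 has {6, 1, 5, 4, 2, 7} and column 2 has {6, 1, 5, 4, 7}, leaving only 3.
Row 3, column 6: row 3 has {3, 1, 5, 4, 2, 7} and column 6 has {3, 5, 2}, leaving only 6.
Row 7 already has {3, 1, 5, 2, 7} and column 6 already has {3, 6, 5, 2}, so row 7, column 6 must be 4.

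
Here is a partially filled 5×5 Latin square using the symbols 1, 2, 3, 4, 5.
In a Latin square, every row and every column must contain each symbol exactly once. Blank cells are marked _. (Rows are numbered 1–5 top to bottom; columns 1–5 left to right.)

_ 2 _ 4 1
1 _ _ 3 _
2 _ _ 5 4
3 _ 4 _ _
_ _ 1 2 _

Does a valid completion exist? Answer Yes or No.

No

Row 1, column 1: row 1 has {1, 2, 4} and column 1 has {1, 2, 3}, so it must be 5.
Row 1, column 3: row 1 has {1, 2, 4, 5} and column 3 has {1, 4}, so it must be 3.
Now row 3, column 3: row 3 together with column 3 already contain {1, 2, 3, 4, 5} — every symbol — so nothing can go there. The grid has no valid completion.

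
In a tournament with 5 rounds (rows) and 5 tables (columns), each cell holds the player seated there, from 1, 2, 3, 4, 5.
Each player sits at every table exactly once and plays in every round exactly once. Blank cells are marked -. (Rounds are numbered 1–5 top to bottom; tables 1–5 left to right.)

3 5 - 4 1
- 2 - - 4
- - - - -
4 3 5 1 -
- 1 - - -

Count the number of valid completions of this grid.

Round 1, table 3: eliminating its round and table leaves {2}.
Round 2, table 1: eliminating its round and table leaves {1, 5}.
Round 2, table 3: eliminating its round and table leaves {1, 3}.
Round 2, table 4: eliminating its round and table leaves {3, 5}.
Round 3, table 1: eliminating its round and table leaves {1, 2, 5}.
Round 3, table 2: eliminating its round and table leaves {4}.
Round 3, table 3: eliminating its round and table leaves {1, 2, 3, 4}.
Round 3, table 4: eliminating its round and table leaves {2, 3, 5}.
Round 3, table 5: eliminating its round and table leaves {2, 3, 5}.
Round 4, table 5: eliminating its round and table leaves {2}.
Round 5, table 1: eliminating its round and table leaves {2, 5}.
Round 5, table 3: eliminating its round and table leaves {2, 3, 4}.
Round 5, table 4: eliminating its round and table leaves {2, 3, 5}.
Round 5, table 5: eliminating its round and table leaves {2, 3, 5}.
Enumerating the assignments across these blanks that avoid any round or table repeat gives 3 completions.

3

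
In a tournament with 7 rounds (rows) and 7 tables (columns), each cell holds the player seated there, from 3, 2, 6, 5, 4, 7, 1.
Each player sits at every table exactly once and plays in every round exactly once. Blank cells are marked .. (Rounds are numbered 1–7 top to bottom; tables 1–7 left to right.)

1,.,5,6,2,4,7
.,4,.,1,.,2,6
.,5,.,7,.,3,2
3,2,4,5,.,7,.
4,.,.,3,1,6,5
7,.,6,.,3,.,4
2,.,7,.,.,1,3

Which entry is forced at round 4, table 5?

6

Round 4 already has {3, 2, 5, 4, 7} and table 5 already has {3, 2, 1}, so round 4, table 5 must be 6.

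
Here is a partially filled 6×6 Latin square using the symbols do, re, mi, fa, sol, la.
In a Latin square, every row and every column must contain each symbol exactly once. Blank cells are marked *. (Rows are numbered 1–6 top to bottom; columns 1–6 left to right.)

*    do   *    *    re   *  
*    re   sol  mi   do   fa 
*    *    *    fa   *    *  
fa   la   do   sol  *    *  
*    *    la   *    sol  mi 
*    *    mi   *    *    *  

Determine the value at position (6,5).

fa

Row 1, column 3: row 1 has {do, re} and column 3 has {do, mi, sol, la}, leaving only fa.
Row 1, column 4: row 1 has {do, re, fa} and column 4 has {mi, fa, sol}, leaving only la.
Row 1, column 6: row 1 has {do, re, fa, la} and column 6 has {mi, fa}, leaving only sol.
Row 1, column 1: row 1 has {do, re, fa, sol, la} and column 1 has {fa}, leaving only mi.
Row 2, column 1: row 2 has {do, re, mi, fa, sol} and column 1 has {mi, fa}, leaving only la.
Row 3, column 3: row 3 has {fa} and column 3 has {do, mi, fa, sol, la}, leaving only re.
Row 4, column 5: row 4 has {do, fa, sol, la} and column 5 has {do, re, sol}, leaving only mi.
Row 3, column 5: row 3 has {re, fa} and column 5 has {do, re, mi, sol}, leaving only la.
Row 6 already has {mi} and column 5 already has {do, re, mi, sol, la}, so row 6, column 5 must be fa.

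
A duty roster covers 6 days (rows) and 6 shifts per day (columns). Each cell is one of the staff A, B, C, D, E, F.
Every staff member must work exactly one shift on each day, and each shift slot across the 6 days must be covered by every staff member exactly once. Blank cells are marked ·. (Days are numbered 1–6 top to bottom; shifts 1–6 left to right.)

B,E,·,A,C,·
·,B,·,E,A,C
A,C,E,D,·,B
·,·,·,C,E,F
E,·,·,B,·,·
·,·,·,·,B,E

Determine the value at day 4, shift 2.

Day 1, shift 6: day 1 has {A, B, C, E} and shift 6 has {B, C, E, F}, leaving only D.
Day 1, shift 3: day 1 has {A, B, C, D, E} and shift 3 has {E}, leaving only F.
Day 2, shift 3: day 2 has {A, B, C, E} and shift 3 has {E, F}, leaving only D.
Day 2, shift 1: day 2 has {A, B, C, D, E} and shift 1 has {A, B, E}, leaving only F.
Day 3, shift 5: day 3 has {A, B, C, D, E} and shift 5 has {A, B, C, E}, leaving only F.
Day 4, shift 1: day 4 has {C, E, F} and shift 1 has {A, B, E, F}, leaving only D.
Day 4 already has {C, D, E, F} and shift 2 already has {B, C, E}, so day 4, shift 2 must be A.

A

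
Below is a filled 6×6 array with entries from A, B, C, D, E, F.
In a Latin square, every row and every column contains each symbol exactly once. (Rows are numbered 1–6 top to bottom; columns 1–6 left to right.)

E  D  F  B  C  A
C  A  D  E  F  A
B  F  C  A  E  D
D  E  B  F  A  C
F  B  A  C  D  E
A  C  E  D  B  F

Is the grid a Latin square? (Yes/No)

No

Row 2 contains A twice (at columns 2 and 6), so it is not a permutation.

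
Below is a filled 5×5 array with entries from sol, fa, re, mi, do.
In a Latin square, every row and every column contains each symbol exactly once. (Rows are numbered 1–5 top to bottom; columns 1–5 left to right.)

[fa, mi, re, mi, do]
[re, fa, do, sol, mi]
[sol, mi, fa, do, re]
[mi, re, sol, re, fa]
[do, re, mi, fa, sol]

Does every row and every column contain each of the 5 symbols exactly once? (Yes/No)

Row 1 contains mi twice (at columns 2 and 4); row 4 is also not a permutation.

No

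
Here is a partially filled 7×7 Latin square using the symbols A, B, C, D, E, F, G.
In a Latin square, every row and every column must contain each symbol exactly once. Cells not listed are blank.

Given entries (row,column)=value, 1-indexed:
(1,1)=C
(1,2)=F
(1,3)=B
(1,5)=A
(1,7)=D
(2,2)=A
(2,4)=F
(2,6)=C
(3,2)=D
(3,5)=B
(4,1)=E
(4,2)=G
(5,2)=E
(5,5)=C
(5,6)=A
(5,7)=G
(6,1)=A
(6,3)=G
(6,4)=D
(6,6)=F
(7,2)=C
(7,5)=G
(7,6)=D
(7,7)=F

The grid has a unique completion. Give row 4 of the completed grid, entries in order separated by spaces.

Row 4, column 6: row 4 has {E, G} and column 6 has {A, C, D, F}, leaving only B.
Row 5, column 4: row 5 has {A, C, E, G} and column 4 has {D, F}, leaving only B.
Row 6, column 2: row 6 has {A, D, F, G} and column 2 has {A, C, D, E, F, G}, leaving only B.
Row 6, column 5: row 6 has {A, B, D, F, G} and column 5 has {A, B, C, G}, leaving only E.
Row 2, column 5: row 2 has {A, C, F} and column 5 has {A, B, C, E, G}, leaving only D.
Row 4, column 5: row 4 has {B, E, G} and column 5 has {A, B, C, D, E, G}, leaving only F.
Row 2, column 3: row 2 has {A, C, D, F} and column 3 has {B, G}, leaving only E.
Row 2, column 7: row 2 has {A, C, D, E, F} and column 7 has {D, F, G}, leaving only B.
Row 2, column 1: row 2 has {A, B, C, D, E, F} and column 1 has {A, C, E}, leaving only G.
Row 3, column 1: row 3 has {B, D} and column 1 has {A, C, E, G}, leaving only F.
Row 5, column 1: row 5 has {A, B, C, E, G} and column 1 has {A, C, E, F, G}, leaving only D.
Row 5, column 3: row 5 has {A, B, C, D, E, G} and column 3 has {B, E, G}, leaving only F.
Row 6, column 7: row 6 has {A, B, D, E, F, G} and column 7 has {B, D, F, G}, leaving only C.
Row 4, column 7: row 4 has {B, E, F, G} and column 7 has {B, C, D, F, G}, leaving only A.
Row 4, column 4: row 4 has {A, B, E, F, G} and column 4 has {B, D, F}, leaving only C.
Row 4, column 3: row 4 has {A, B, C, E, F, G} and column 3 has {B, E, F, G}, leaving only D.
So row 4 reads: E G D C F B A.

E G D C F B A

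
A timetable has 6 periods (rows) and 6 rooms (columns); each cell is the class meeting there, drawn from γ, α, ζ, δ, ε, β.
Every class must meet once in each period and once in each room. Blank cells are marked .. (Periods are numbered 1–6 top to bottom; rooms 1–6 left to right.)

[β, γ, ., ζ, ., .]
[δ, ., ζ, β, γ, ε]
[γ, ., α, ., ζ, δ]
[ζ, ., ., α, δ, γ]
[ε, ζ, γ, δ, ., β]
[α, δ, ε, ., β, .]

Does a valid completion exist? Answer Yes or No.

No period or room among the givens repeats a symbol, and propagating forced cells runs into no contradiction.
One valid completion exists (for instance, β γ δ ζ ε α / δ α ζ β γ ε / γ β α ε ζ δ / ζ ε β α δ γ / ε ζ γ δ α β / α δ ε γ β ζ).

Yes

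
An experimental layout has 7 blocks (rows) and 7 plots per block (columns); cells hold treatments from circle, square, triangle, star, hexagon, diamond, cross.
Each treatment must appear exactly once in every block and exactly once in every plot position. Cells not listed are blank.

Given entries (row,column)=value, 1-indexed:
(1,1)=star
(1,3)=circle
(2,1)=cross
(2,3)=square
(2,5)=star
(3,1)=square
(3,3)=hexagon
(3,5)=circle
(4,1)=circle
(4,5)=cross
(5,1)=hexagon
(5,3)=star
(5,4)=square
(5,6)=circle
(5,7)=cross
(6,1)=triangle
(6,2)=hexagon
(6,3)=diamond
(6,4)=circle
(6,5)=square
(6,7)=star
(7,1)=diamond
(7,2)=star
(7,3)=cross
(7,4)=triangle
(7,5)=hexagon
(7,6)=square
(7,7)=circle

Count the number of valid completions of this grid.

Block 1, plot 2: eliminating its block and plot leaves {square, triangle, diamond, cross}.
Block 1, plot 4: eliminating its block and plot leaves {hexagon, diamond, cross}.
Block 1, plot 5: eliminating its block and plot leaves {triangle, diamond}.
Block 1, plot 6: eliminating its block and plot leaves {triangle, hexagon, diamond, cross}.
Block 1, plot 7: eliminating its block and plot leaves {square, triangle, hexagon, diamond}.
Block 2, plot 2: eliminating its block and plot leaves {circle, triangle, diamond}.
Block 2, plot 4: eliminating its block and plot leaves {hexagon, diamond}.
Block 2, plot 6: eliminating its block and plot leaves {triangle, hexagon, diamond}.
Block 2, plot 7: eliminating its block and plot leaves {triangle, hexagon, diamond}.
Block 3, plot 2: eliminating its block and plot leaves {triangle, diamond, cross}.
Block 3, plot 4: eliminating its block and plot leaves {star, diamond, cross}.
Block 3, plot 6: eliminating its block and plot leaves {triangle, star, diamond, cross}.
Block 3, plot 7: eliminating its block and plot leaves {triangle, diamond}.
Block 4, plot 2: eliminating its block and plot leaves {square, triangle, diamond}.
Block 4, plot 3: eliminating its block and plot leaves {triangle}.
Block 4, plot 4: eliminating its block and plot leaves {star, hexagon, diamond}.
Block 4, plot 6: eliminating its block and plot leaves {triangle, star, hexagon, diamond}.
Block 4, plot 7: eliminating its block and plot leaves {square, triangle, hexagon, diamond}.
Block 5, plot 2: eliminating its block and plot leaves {triangle, diamond}.
Block 5, plot 5: eliminating its block and plot leaves {triangle, diamond}.
Block 6, plot 6: eliminating its block and plot leaves {cross}.
Enumerating the assignments across these blanks that avoid any block or plot repeat gives 14 completions.

14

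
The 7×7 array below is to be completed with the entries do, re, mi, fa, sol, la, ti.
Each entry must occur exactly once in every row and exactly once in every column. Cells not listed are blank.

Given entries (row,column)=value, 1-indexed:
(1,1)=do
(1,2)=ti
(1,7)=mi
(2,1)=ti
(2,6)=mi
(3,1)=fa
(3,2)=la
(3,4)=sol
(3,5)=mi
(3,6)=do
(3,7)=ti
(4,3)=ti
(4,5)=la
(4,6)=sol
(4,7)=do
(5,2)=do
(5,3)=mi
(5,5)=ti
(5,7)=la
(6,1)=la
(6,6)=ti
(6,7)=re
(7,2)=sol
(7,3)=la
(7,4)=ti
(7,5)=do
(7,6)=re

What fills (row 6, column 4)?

do

Row 3, column 3: row 3 has {do, mi, fa, sol, la, ti} and column 3 has {mi, la, ti}, leaving only re.
Row 5, column 6: row 5 has {do, mi, la, ti} and column 6 has {do, re, mi, sol, ti}, leaving only fa.
Row 1, column 6: row 1 has {do, mi, ti} and column 6 has {do, re, mi, fa, sol, ti}, leaving only la.
Row 5, column 4: row 5 has {do, mi, fa, la, ti} and column 4 has {sol, ti}, leaving only re.
Row 1, column 4: row 1 has {do, mi, la, ti} and column 4 has {re, sol, ti}, leaving only fa.
Row 1, column 3: row 1 has {do, mi, fa, la, ti} and column 3 has {re, mi, la, ti}, leaving only sol.
Row 1, column 5: row 1 has {do, mi, fa, sol, la, ti} and column 5 has {do, mi, la, ti}, leaving only re.
Row 4, column 4: row 4 has {do, sol, la, ti} and column 4 has {re, fa, sol, ti}, leaving only mi.
Row 6 already has {re, la, ti} and column 4 already has {re, mi, fa, sol, ti}, so row 6, column 4 must be do.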